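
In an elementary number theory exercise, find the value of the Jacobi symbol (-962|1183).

Reduce the numerator: -962 ≡ 221 (mod 1183), so (-962|1183) = (221|1183).
221 ≡ 1 (mod 4), so quadratic reciprocity gives (221|1183) = (1183|221). Reduce: 1183 ≡ 78 (mod 221). Now have (78|221).
Factor out 2: 78 = 2·39. Since 221 ≡ 5 (mod 8), (2|221) = -1. Now have -(39|221).
221 ≡ 1 (mod 4), so quadratic reciprocity gives (39|221) = (221|39). Reduce: 221 ≡ 26 (mod 39). Now have -(26|39).
Factor out 2: 26 = 2·13. Since 39 ≡ 7 (mod 8), (2|39) = +1. Now have -(13|39).
13 ≡ 1 (mod 4), so quadratic reciprocity gives (13|39) = (39|13). Reduce: 39 ≡ 0 (mod 13). Now have -(0|13).
The numerator is now 0 with denominator 13 > 1: the symbol is 0.

0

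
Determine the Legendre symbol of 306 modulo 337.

-1

Factor out 2: 306 = 2·153. Since 337 ≡ 1 (mod 8), (2|337) = +1. Now have (153|337).
153 ≡ 1 (mod 4), so quadratic reciprocity gives (153|337) = (337|153). Reduce: 337 ≡ 31 (mod 153). Now have (31|153).
153 ≡ 1 (mod 4), so quadratic reciprocity gives (31|153) = (153|31). Reduce: 153 ≡ 29 (mod 31). Now have (29|31).
29 ≡ 1 (mod 4), so quadratic reciprocity gives (29|31) = (31|29). Reduce: 31 ≡ 2 (mod 29). Now have (2|29).
Factor out 2: 2 = 2. Since 29 ≡ 5 (mod 8), (2|29) = -1. Now have -(1|29).
(1|29) = 1. Collecting the sign factors: -1.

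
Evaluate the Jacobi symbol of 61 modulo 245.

1

(61|245)
  = (245|61)    [QR: 61 ≡ 1 mod 4, sign kept]
  = (1|61)    [245 ≡ 1 mod 61]
  = 1    [(1|61) = 1]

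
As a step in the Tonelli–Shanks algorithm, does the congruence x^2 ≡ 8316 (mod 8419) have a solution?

yes

(8316|8419)
  = (2079|8419)    [8419 ≡ 3 mod 8 ⇒ (2|8419)^2 = +1]
  = -(8419|2079)    [QR: both ≡ 3 mod 4, sign flips]
  = -(103|2079)    [8419 ≡ 103 mod 2079]
  = (2079|103)    [QR: both ≡ 3 mod 4, sign flips]
  = (19|103)    [2079 ≡ 19 mod 103]
  = -(103|19)    [QR: both ≡ 3 mod 4, sign flips]
  = -(8|19)    [103 ≡ 8 mod 19]
  = (1|19)    [19 ≡ 3 mod 8 ⇒ (2|19)^3 = -1]
  = 1    [(1|19) = 1]
(8316|8419) = 1, and 8419 is prime, so 8316 is a quadratic residue mod 8419.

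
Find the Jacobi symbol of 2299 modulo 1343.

1

(2299 / 1343)
  = (956 / 1343)    [2299 ≡ 956 mod 1343]
  = (239 / 1343)    [1343 ≡ 7 mod 8 ⇒ (2 / 1343)^2 = +1]
  = -(1343 / 239)    [QR: both ≡ 3 mod 4, sign flips]
  = -(148 / 239)    [1343 ≡ 148 mod 239]
  = -(37 / 239)    [239 ≡ 7 mod 8 ⇒ (2 / 239)^2 = +1]
  = -(239 / 37)    [QR: 37 ≡ 1 mod 4, sign kept]
  = -(17 / 37)    [239 ≡ 17 mod 37]
  = -(37 / 17)    [QR: 17 ≡ 1 mod 4, sign kept]
  = -(3 / 17)    [37 ≡ 3 mod 17]
  = -(17 / 3)    [QR: 17 ≡ 1 mod 4, sign kept]
  = -(2 / 3)    [17 ≡ 2 mod 3]
  = (1 / 3)    [3 ≡ 3 mod 8 ⇒ (2 / 3) = -1]
  = 1    [(1 / 3) = 1]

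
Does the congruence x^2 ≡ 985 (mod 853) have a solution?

no

(985|853)
  = (132|853)    [985 ≡ 132 mod 853]
  = (33|853)    [853 ≡ 5 mod 8 ⇒ (2|853)^2 = +1]
  = (853|33)    [QR: 33 ≡ 1 mod 4, sign kept]
  = (28|33)    [853 ≡ 28 mod 33]
  = (7|33)    [33 ≡ 1 mod 8 ⇒ (2|33)^2 = +1]
  = (33|7)    [QR: 33 ≡ 1 mod 4, sign kept]
  = (5|7)    [33 ≡ 5 mod 7]
  = (7|5)    [QR: 5 ≡ 1 mod 4, sign kept]
  = (2|5)    [7 ≡ 2 mod 5]
  = -(1|5)    [5 ≡ 5 mod 8 ⇒ (2|5) = -1]
  = -1    [(1|5) = 1]
The Legendre symbol is -1, so x^2 ≡ 985 (mod 853) has no solution.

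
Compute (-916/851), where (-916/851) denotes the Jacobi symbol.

Reduce the numerator: -916 ≡ 786 (mod 851), so (-916/851) = (786/851).
Factor out 2: 786 = 2·393. Since 851 ≡ 3 (mod 8), (2/851) = -1. Now have -(393/851).
393 ≡ 1 (mod 4), so quadratic reciprocity gives (393/851) = (851/393). Reduce: 851 ≡ 65 (mod 393). Now have -(65/393).
65 ≡ 1 (mod 4), so quadratic reciprocity gives (65/393) = (393/65). Reduce: 393 ≡ 3 (mod 65). Now have -(3/65).
65 ≡ 1 (mod 4), so quadratic reciprocity gives (3/65) = (65/3). Reduce: 65 ≡ 2 (mod 3). Now have -(2/3).
Factor out 2: 2 = 2. Since 3 ≡ 3 (mod 8), (2/3) = -1. Now have (1/3).
(1/3) = 1. Collecting the sign factors: 1.

1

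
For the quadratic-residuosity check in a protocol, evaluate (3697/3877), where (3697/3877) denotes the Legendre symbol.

-1

3697 ≡ 1 (mod 4), so quadratic reciprocity gives (3697/3877) = (3877/3697). Reduce: 3877 ≡ 180 (mod 3697). Now have (180/3697).
Factor out 2: 180 = 2^2·45. Since 3697 ≡ 1 (mod 8), (2/3697) = +1, and (2/3697)^2 = +1. Now have (45/3697).
45 ≡ 1 (mod 4), so quadratic reciprocity gives (45/3697) = (3697/45). Reduce: 3697 ≡ 7 (mod 45). Now have (7/45).
45 ≡ 1 (mod 4), so quadratic reciprocity gives (7/45) = (45/7). Reduce: 45 ≡ 3 (mod 7). Now have (3/7).
Both 3 ≡ 3 and 7 ≡ 3 (mod 4), so reciprocity gives (3/7) = -(7/3). Reduce: 7 ≡ 1 (mod 3). Now have -(1/3).
(1/3) = 1. Collecting the sign factors: -1.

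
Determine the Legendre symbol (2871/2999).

(2871/2999)
  = -(2999/2871)    [QR: both ≡ 3 mod 4, sign flips]
  = -(128/2871)    [2999 ≡ 128 mod 2871]
  = -(1/2871)    [2871 ≡ 7 mod 8 ⇒ (2/2871)^7 = +1]
  = -1    [(1/2871) = 1]

-1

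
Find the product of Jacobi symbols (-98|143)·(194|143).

By multiplicativity, (-98·194|143) = (-98|143)·(194|143).
First factor (-98|143):
Reduce the numerator: -98 ≡ 45 (mod 143), so (-98|143) = (45|143).
45 ≡ 1 (mod 4), so quadratic reciprocity gives (45|143) = (143|45). Reduce: 143 ≡ 8 (mod 45). Now have (8|45).
Factor out 2: 8 = 2^3. Since 45 ≡ 5 (mod 8), (2|45) = -1, and (2|45)^3 = -1. Now have -(1|45).
(1|45) = 1. Collecting the sign factors: -1.
Second factor (194|143):
Reduce the numerator: 194 ≡ 51 (mod 143), so (194|143) = (51|143).
Both 51 ≡ 3 and 143 ≡ 3 (mod 4), so reciprocity gives (51|143) = -(143|51). Reduce: 143 ≡ 41 (mod 51). Now have -(41|51).
41 ≡ 1 (mod 4), so quadratic reciprocity gives (41|51) = (51|41). Reduce: 51 ≡ 10 (mod 41). Now have -(10|41).
Factor out 2: 10 = 2·5. Since 41 ≡ 1 (mod 8), (2|41) = +1. Now have -(5|41).
5 ≡ 1 (mod 4), so quadratic reciprocity gives (5|41) = (41|5). Reduce: 41 ≡ 1 (mod 5). Now have -(1|5).
(1|5) = 1. Collecting the sign factors: -1.
Product: (-1)·(-1) = 1.

1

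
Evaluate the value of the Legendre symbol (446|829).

1

Factor out 2: 446 = 2·223. Since 829 ≡ 5 (mod 8), (2|829) = -1. Now have -(223|829).
829 ≡ 1 (mod 4), so quadratic reciprocity gives (223|829) = (829|223). Reduce: 829 ≡ 160 (mod 223). Now have -(160|223).
Factor out 2: 160 = 2^5·5. Since 223 ≡ 7 (mod 8), (2|223) = +1, and (2|223)^5 = +1. Now have -(5|223).
5 ≡ 1 (mod 4), so quadratic reciprocity gives (5|223) = (223|5). Reduce: 223 ≡ 3 (mod 5). Now have -(3|5).
5 ≡ 1 (mod 4), so quadratic reciprocity gives (3|5) = (5|3). Reduce: 5 ≡ 2 (mod 3). Now have -(2|3).
Factor out 2: 2 = 2. Since 3 ≡ 3 (mod 8), (2|3) = -1. Now have (1|3).
(1|3) = 1. Collecting the sign factors: 1.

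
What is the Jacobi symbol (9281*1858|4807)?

-1

By multiplicativity, (9281·1858|4807) = (9281|4807)·(1858|4807).
First factor (9281|4807):
Reduce the numerator: 9281 ≡ 4474 (mod 4807), so (9281|4807) = (4474|4807).
Factor out 2: 4474 = 2·2237. Since 4807 ≡ 7 (mod 8), (2|4807) = +1. Now have (2237|4807).
2237 ≡ 1 (mod 4), so quadratic reciprocity gives (2237|4807) = (4807|2237). Reduce: 4807 ≡ 333 (mod 2237). Now have (333|2237).
333 ≡ 1 (mod 4), so quadratic reciprocity gives (333|2237) = (2237|333). Reduce: 2237 ≡ 239 (mod 333). Now have (239|333).
333 ≡ 1 (mod 4), so quadratic reciprocity gives (239|333) = (333|239). Reduce: 333 ≡ 94 (mod 239). Now have (94|239).
Factor out 2: 94 = 2·47. Since 239 ≡ 7 (mod 8), (2|239) = +1. Now have (47|239).
Both 47 ≡ 3 and 239 ≡ 3 (mod 4), so reciprocity gives (47|239) = -(239|47). Reduce: 239 ≡ 4 (mod 47). Now have -(4|47).
Factor out 2: 4 = 2^2. Since 47 ≡ 7 (mod 8), (2|47) = +1, and (2|47)^2 = +1. Now have -(1|47).
(1|47) = 1. Collecting the sign factors: -1.
Second factor (1858|4807):
Factor out 2: 1858 = 2·929. Since 4807 ≡ 7 (mod 8), (2|4807) = +1. Now have (929|4807).
929 ≡ 1 (mod 4), so quadratic reciprocity gives (929|4807) = (4807|929). Reduce: 4807 ≡ 162 (mod 929). Now have (162|929).
Factor out 2: 162 = 2·81. Since 929 ≡ 1 (mod 8), (2|929) = +1. Now have (81|929).
81 ≡ 1 (mod 4), so quadratic reciprocity gives (81|929) = (929|81). Reduce: 929 ≡ 38 (mod 81). Now have (38|81).
Factor out 2: 38 = 2·19. Since 81 ≡ 1 (mod 8), (2|81) = +1. Now have (19|81).
81 ≡ 1 (mod 4), so quadratic reciprocity gives (19|81) = (81|19). Reduce: 81 ≡ 5 (mod 19). Now have (5|19).
5 ≡ 1 (mod 4), so quadratic reciprocity gives (5|19) = (19|5). Reduce: 19 ≡ 4 (mod 5). Now have (4|5).
Factor out 2: 4 = 2^2. Since 5 ≡ 5 (mod 8), (2|5) = -1, and (2|5)^2 = +1. Now have (1|5).
(1|5) = 1. Collecting the sign factors: 1.
Product: (-1)·(1) = -1.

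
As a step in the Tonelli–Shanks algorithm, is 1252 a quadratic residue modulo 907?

Reduce the numerator: 1252 ≡ 345 (mod 907), so (1252|907) = (345|907).
345 ≡ 1 (mod 4), so quadratic reciprocity gives (345|907) = (907|345). Reduce: 907 ≡ 217 (mod 345). Now have (217|345).
217 ≡ 1 (mod 4), so quadratic reciprocity gives (217|345) = (345|217). Reduce: 345 ≡ 128 (mod 217). Now have (128|217).
Factor out 2: 128 = 2^7. Since 217 ≡ 1 (mod 8), (2|217) = +1, and (2|217)^7 = +1. Now have (1|217).
(1|217) = 1. Collecting the sign factors: 1.
(1252|907) = 1, and 907 is prime, so 1252 is a quadratic residue mod 907.

yes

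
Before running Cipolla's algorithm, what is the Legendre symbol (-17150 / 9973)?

1

Reduce the numerator: -17150 ≡ 2796 (mod 9973), so (-17150 / 9973) = (2796 / 9973).
Factor out 2: 2796 = 2^2·699. Since 9973 ≡ 5 (mod 8), (2 / 9973) = -1, and (2 / 9973)^2 = +1. Now have (699 / 9973).
9973 ≡ 1 (mod 4), so quadratic reciprocity gives (699 / 9973) = (9973 / 699). Reduce: 9973 ≡ 187 (mod 699). Now have (187 / 699).
Both 187 ≡ 3 and 699 ≡ 3 (mod 4), so reciprocity gives (187 / 699) = -(699 / 187). Reduce: 699 ≡ 138 (mod 187). Now have -(138 / 187).
Factor out 2: 138 = 2·69. Since 187 ≡ 3 (mod 8), (2 / 187) = -1. Now have (69 / 187).
69 ≡ 1 (mod 4), so quadratic reciprocity gives (69 / 187) = (187 / 69). Reduce: 187 ≡ 49 (mod 69). Now have (49 / 69).
49 ≡ 1 (mod 4), so quadratic reciprocity gives (49 / 69) = (69 / 49). Reduce: 69 ≡ 20 (mod 49). Now have (20 / 49).
Factor out 2: 20 = 2^2·5. Since 49 ≡ 1 (mod 8), (2 / 49) = +1, and (2 / 49)^2 = +1. Now have (5 / 49).
5 ≡ 1 (mod 4), so quadratic reciprocity gives (5 / 49) = (49 / 5). Reduce: 49 ≡ 4 (mod 5). Now have (4 / 5).
Factor out 2: 4 = 2^2. Since 5 ≡ 5 (mod 8), (2 / 5) = -1, and (2 / 5)^2 = +1. Now have (1 / 5).
(1 / 5) = 1. Collecting the sign factors: 1.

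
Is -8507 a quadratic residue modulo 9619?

yes

Reduce the numerator: -8507 ≡ 1112 (mod 9619), so (-8507/9619) = (1112/9619).
Factor out 2: 1112 = 2^3·139. Since 9619 ≡ 3 (mod 8), (2/9619) = -1, and (2/9619)^3 = -1. Now have -(139/9619).
Both 139 ≡ 3 and 9619 ≡ 3 (mod 4), so reciprocity gives (139/9619) = -(9619/139). Reduce: 9619 ≡ 28 (mod 139). Now have (28/139).
Factor out 2: 28 = 2^2·7. Since 139 ≡ 3 (mod 8), (2/139) = -1, and (2/139)^2 = +1. Now have (7/139).
Both 7 ≡ 3 and 139 ≡ 3 (mod 4), so reciprocity gives (7/139) = -(139/7). Reduce: 139 ≡ 6 (mod 7). Now have -(6/7).
Factor out 2: 6 = 2·3. Since 7 ≡ 7 (mod 8), (2/7) = +1. Now have -(3/7).
Both 3 ≡ 3 and 7 ≡ 3 (mod 4), so reciprocity gives (3/7) = -(7/3). Reduce: 7 ≡ 1 (mod 3). Now have (1/3).
(1/3) = 1. Collecting the sign factors: 1.
(-8507/9619) = 1, and 9619 is prime, so -8507 is a quadratic residue mod 9619.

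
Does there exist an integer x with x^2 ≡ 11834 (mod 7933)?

yes

Reduce the numerator: 11834 ≡ 3901 (mod 7933), so (11834|7933) = (3901|7933).
3901 ≡ 1 (mod 4), so quadratic reciprocity gives (3901|7933) = (7933|3901). Reduce: 7933 ≡ 131 (mod 3901). Now have (131|3901).
3901 ≡ 1 (mod 4), so quadratic reciprocity gives (131|3901) = (3901|131). Reduce: 3901 ≡ 102 (mod 131). Now have (102|131).
Factor out 2: 102 = 2·51. Since 131 ≡ 3 (mod 8), (2|131) = -1. Now have -(51|131).
Both 51 ≡ 3 and 131 ≡ 3 (mod 4), so reciprocity gives (51|131) = -(131|51). Reduce: 131 ≡ 29 (mod 51). Now have (29|51).
29 ≡ 1 (mod 4), so quadratic reciprocity gives (29|51) = (51|29). Reduce: 51 ≡ 22 (mod 29). Now have (22|29).
Factor out 2: 22 = 2·11. Since 29 ≡ 5 (mod 8), (2|29) = -1. Now have -(11|29).
29 ≡ 1 (mod 4), so quadratic reciprocity gives (11|29) = (29|11). Reduce: 29 ≡ 7 (mod 11). Now have -(7|11).
Both 7 ≡ 3 and 11 ≡ 3 (mod 4), so reciprocity gives (7|11) = -(11|7). Reduce: 11 ≡ 4 (mod 7). Now have (4|7).
Factor out 2: 4 = 2^2. Since 7 ≡ 7 (mod 8), (2|7) = +1, and (2|7)^2 = +1. Now have (1|7).
(1|7) = 1. Collecting the sign factors: 1.
The Legendre symbol is 1, so x^2 ≡ 11834 (mod 7933) has solution.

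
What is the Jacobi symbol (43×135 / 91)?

-1

By multiplicativity, (43·135 / 91) = (43 / 91)·(135 / 91).
First factor (43 / 91):
(43 / 91)
  = -(91 / 43)    [QR: both ≡ 3 mod 4, sign flips]
  = -(5 / 43)    [91 ≡ 5 mod 43]
  = -(43 / 5)    [QR: 5 ≡ 1 mod 4, sign kept]
  = -(3 / 5)    [43 ≡ 3 mod 5]
  = -(5 / 3)    [QR: 5 ≡ 1 mod 4, sign kept]
  = -(2 / 3)    [5 ≡ 2 mod 3]
  = (1 / 3)    [3 ≡ 3 mod 8 ⇒ (2 / 3) = -1]
  = 1    [(1 / 3) = 1]
Second factor (135 / 91):
(135 / 91)
  = (44 / 91)    [135 ≡ 44 mod 91]
  = (11 / 91)    [91 ≡ 3 mod 8 ⇒ (2 / 91)^2 = +1]
  = -(91 / 11)    [QR: both ≡ 3 mod 4, sign flips]
  = -(3 / 11)    [91 ≡ 3 mod 11]
  = (11 / 3)    [QR: both ≡ 3 mod 4, sign flips]
  = (2 / 3)    [11 ≡ 2 mod 3]
  = -(1 / 3)    [3 ≡ 3 mod 8 ⇒ (2 / 3) = -1]
  = -1    [(1 / 3) = 1]
Product: (1)·(-1) = -1.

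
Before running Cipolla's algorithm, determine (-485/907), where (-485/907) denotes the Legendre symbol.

-1

Pull out -1: (-485/907) = (-1/907)·(485/907). Since 907 ≡ 3 (mod 4), (-1/907) = -1. Now have -(485/907).
485 ≡ 1 (mod 4), so quadratic reciprocity gives (485/907) = (907/485). Reduce: 907 ≡ 422 (mod 485). Now have -(422/485).
Factor out 2: 422 = 2·211. Since 485 ≡ 5 (mod 8), (2/485) = -1. Now have (211/485).
485 ≡ 1 (mod 4), so quadratic reciprocity gives (211/485) = (485/211). Reduce: 485 ≡ 63 (mod 211). Now have (63/211).
Both 63 ≡ 3 and 211 ≡ 3 (mod 4), so reciprocity gives (63/211) = -(211/63). Reduce: 211 ≡ 22 (mod 63). Now have -(22/63).
Factor out 2: 22 = 2·11. Since 63 ≡ 7 (mod 8), (2/63) = +1. Now have -(11/63).
Both 11 ≡ 3 and 63 ≡ 3 (mod 4), so reciprocity gives (11/63) = -(63/11). Reduce: 63 ≡ 8 (mod 11). Now have (8/11).
Factor out 2: 8 = 2^3. Since 11 ≡ 3 (mod 8), (2/11) = -1, and (2/11)^3 = -1. Now have -(1/11).
(1/11) = 1. Collecting the sign factors: -1.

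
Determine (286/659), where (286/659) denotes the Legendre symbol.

-1

(286/659)
  = -(143/659)    [659 ≡ 3 mod 8 ⇒ (2/659) = -1]
  = (659/143)    [QR: both ≡ 3 mod 4, sign flips]
  = (87/143)    [659 ≡ 87 mod 143]
  = -(143/87)    [QR: both ≡ 3 mod 4, sign flips]
  = -(56/87)    [143 ≡ 56 mod 87]
  = -(7/87)    [87 ≡ 7 mod 8 ⇒ (2/87)^3 = +1]
  = (87/7)    [QR: both ≡ 3 mod 4, sign flips]
  = (3/7)    [87 ≡ 3 mod 7]
  = -(7/3)    [QR: both ≡ 3 mod 4, sign flips]
  = -(1/3)    [7 ≡ 1 mod 3]
  = -1    [(1/3) = 1]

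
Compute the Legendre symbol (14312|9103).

-1

Reduce the numerator: 14312 ≡ 5209 (mod 9103), so (14312|9103) = (5209|9103).
5209 ≡ 1 (mod 4), so quadratic reciprocity gives (5209|9103) = (9103|5209). Reduce: 9103 ≡ 3894 (mod 5209). Now have (3894|5209).
Factor out 2: 3894 = 2·1947. Since 5209 ≡ 1 (mod 8), (2|5209) = +1. Now have (1947|5209).
5209 ≡ 1 (mod 4), so quadratic reciprocity gives (1947|5209) = (5209|1947). Reduce: 5209 ≡ 1315 (mod 1947). Now have (1315|1947).
Both 1315 ≡ 3 and 1947 ≡ 3 (mod 4), so reciprocity gives (1315|1947) = -(1947|1315). Reduce: 1947 ≡ 632 (mod 1315). Now have -(632|1315).
Factor out 2: 632 = 2^3·79. Since 1315 ≡ 3 (mod 8), (2|1315) = -1, and (2|1315)^3 = -1. Now have (79|1315).
Both 79 ≡ 3 and 1315 ≡ 3 (mod 4), so reciprocity gives (79|1315) = -(1315|79). Reduce: 1315 ≡ 51 (mod 79). Now have -(51|79).
Both 51 ≡ 3 and 79 ≡ 3 (mod 4), so reciprocity gives (51|79) = -(79|51). Reduce: 79 ≡ 28 (mod 51). Now have (28|51).
Factor out 2: 28 = 2^2·7. Since 51 ≡ 3 (mod 8), (2|51) = -1, and (2|51)^2 = +1. Now have (7|51).
Both 7 ≡ 3 and 51 ≡ 3 (mod 4), so reciprocity gives (7|51) = -(51|7). Reduce: 51 ≡ 2 (mod 7). Now have -(2|7).
Factor out 2: 2 = 2. Since 7 ≡ 7 (mod 8), (2|7) = +1. Now have -(1|7).
(1|7) = 1. Collecting the sign factors: -1.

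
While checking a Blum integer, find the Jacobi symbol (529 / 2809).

529 ≡ 1 (mod 4), so quadratic reciprocity gives (529 / 2809) = (2809 / 529). Reduce: 2809 ≡ 164 (mod 529). Now have (164 / 529).
Factor out 2: 164 = 2^2·41. Since 529 ≡ 1 (mod 8), (2 / 529) = +1, and (2 / 529)^2 = +1. Now have (41 / 529).
41 ≡ 1 (mod 4), so quadratic reciprocity gives (41 / 529) = (529 / 41). Reduce: 529 ≡ 37 (mod 41). Now have (37 / 41).
37 ≡ 1 (mod 4), so quadratic reciprocity gives (37 / 41) = (41 / 37). Reduce: 41 ≡ 4 (mod 37). Now have (4 / 37).
Factor out 2: 4 = 2^2. Since 37 ≡ 5 (mod 8), (2 / 37) = -1, and (2 / 37)^2 = +1. Now have (1 / 37).
(1 / 37) = 1. Collecting the sign factors: 1.

1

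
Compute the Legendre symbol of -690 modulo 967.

1

Reduce the numerator: -690 ≡ 277 (mod 967), so (-690/967) = (277/967).
277 ≡ 1 (mod 4), so quadratic reciprocity gives (277/967) = (967/277). Reduce: 967 ≡ 136 (mod 277). Now have (136/277).
Factor out 2: 136 = 2^3·17. Since 277 ≡ 5 (mod 8), (2/277) = -1, and (2/277)^3 = -1. Now have -(17/277).
17 ≡ 1 (mod 4), so quadratic reciprocity gives (17/277) = (277/17). Reduce: 277 ≡ 5 (mod 17). Now have -(5/17).
5 ≡ 1 (mod 4), so quadratic reciprocity gives (5/17) = (17/5). Reduce: 17 ≡ 2 (mod 5). Now have -(2/5).
Factor out 2: 2 = 2. Since 5 ≡ 5 (mod 8), (2/5) = -1. Now have (1/5).
(1/5) = 1. Collecting the sign factors: 1.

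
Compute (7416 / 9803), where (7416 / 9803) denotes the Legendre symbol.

1

(7416 / 9803)
  = -(927 / 9803)    [9803 ≡ 3 mod 8 ⇒ (2 / 9803)^3 = -1]
  = (9803 / 927)    [QR: both ≡ 3 mod 4, sign flips]
  = (533 / 927)    [9803 ≡ 533 mod 927]
  = (927 / 533)    [QR: 533 ≡ 1 mod 4, sign kept]
  = (394 / 533)    [927 ≡ 394 mod 533]
  = -(197 / 533)    [533 ≡ 5 mod 8 ⇒ (2 / 533) = -1]
  = -(533 / 197)    [QR: 197 ≡ 1 mod 4, sign kept]
  = -(139 / 197)    [533 ≡ 139 mod 197]
  = -(197 / 139)    [QR: 197 ≡ 1 mod 4, sign kept]
  = -(58 / 139)    [197 ≡ 58 mod 139]
  = (29 / 139)    [139 ≡ 3 mod 8 ⇒ (2 / 139) = -1]
  = (139 / 29)    [QR: 29 ≡ 1 mod 4, sign kept]
  = (23 / 29)    [139 ≡ 23 mod 29]
  = (29 / 23)    [QR: 29 ≡ 1 mod 4, sign kept]
  = (6 / 23)    [29 ≡ 6 mod 23]
  = (3 / 23)    [23 ≡ 7 mod 8 ⇒ (2 / 23) = +1]
  = -(23 / 3)    [QR: both ≡ 3 mod 4, sign flips]
  = -(2 / 3)    [23 ≡ 2 mod 3]
  = (1 / 3)    [3 ≡ 3 mod 8 ⇒ (2 / 3) = -1]
  = 1    [(1 / 3) = 1]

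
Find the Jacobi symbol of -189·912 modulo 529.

1

By multiplicativity, (-189·912/529) = (-189/529)·(912/529).
First factor (-189/529):
Reduce the numerator: -189 ≡ 340 (mod 529), so (-189/529) = (340/529).
Factor out 2: 340 = 2^2·85. Since 529 ≡ 1 (mod 8), (2/529) = +1, and (2/529)^2 = +1. Now have (85/529).
85 ≡ 1 (mod 4), so quadratic reciprocity gives (85/529) = (529/85). Reduce: 529 ≡ 19 (mod 85). Now have (19/85).
85 ≡ 1 (mod 4), so quadratic reciprocity gives (19/85) = (85/19). Reduce: 85 ≡ 9 (mod 19). Now have (9/19).
9 ≡ 1 (mod 4), so quadratic reciprocity gives (9/19) = (19/9). Reduce: 19 ≡ 1 (mod 9). Now have (1/9).
(1/9) = 1. Collecting the sign factors: 1.
Second factor (912/529):
Reduce the numerator: 912 ≡ 383 (mod 529), so (912/529) = (383/529).
529 ≡ 1 (mod 4), so quadratic reciprocity gives (383/529) = (529/383). Reduce: 529 ≡ 146 (mod 383). Now have (146/383).
Factor out 2: 146 = 2·73. Since 383 ≡ 7 (mod 8), (2/383) = +1. Now have (73/383).
73 ≡ 1 (mod 4), so quadratic reciprocity gives (73/383) = (383/73). Reduce: 383 ≡ 18 (mod 73). Now have (18/73).
Factor out 2: 18 = 2·9. Since 73 ≡ 1 (mod 8), (2/73) = +1. Now have (9/73).
9 ≡ 1 (mod 4), so quadratic reciprocity gives (9/73) = (73/9). Reduce: 73 ≡ 1 (mod 9). Now have (1/9).
(1/9) = 1. Collecting the sign factors: 1.
Product: (1)·(1) = 1.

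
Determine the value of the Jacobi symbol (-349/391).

-1

Reduce the numerator: -349 ≡ 42 (mod 391), so (-349/391) = (42/391).
Factor out 2: 42 = 2·21. Since 391 ≡ 7 (mod 8), (2/391) = +1. Now have (21/391).
21 ≡ 1 (mod 4), so quadratic reciprocity gives (21/391) = (391/21). Reduce: 391 ≡ 13 (mod 21). Now have (13/21).
13 ≡ 1 (mod 4), so quadratic reciprocity gives (13/21) = (21/13). Reduce: 21 ≡ 8 (mod 13). Now have (8/13).
Factor out 2: 8 = 2^3. Since 13 ≡ 5 (mod 8), (2/13) = -1, and (2/13)^3 = -1. Now have -(1/13).
(1/13) = 1. Collecting the sign factors: -1.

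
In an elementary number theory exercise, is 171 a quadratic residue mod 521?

(171/521)
  = (521/171)    [QR: 521 ≡ 1 mod 4, sign kept]
  = (8/171)    [521 ≡ 8 mod 171]
  = -(1/171)    [171 ≡ 3 mod 8 ⇒ (2/171)^3 = -1]
  = -1    [(1/171) = 1]
The Legendre symbol is -1, so x^2 ≡ 171 (mod 521) has no solution.

no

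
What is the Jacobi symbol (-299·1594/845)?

By multiplicativity, (-299·1594/845) = (-299/845)·(1594/845).
First factor (-299/845):
(-299/845)
  = (299/845)    [845 ≡ 1 mod 4 ⇒ (-1/845) = +1]
  = (845/299)    [QR: 845 ≡ 1 mod 4, sign kept]
  = (247/299)    [845 ≡ 247 mod 299]
  = -(299/247)    [QR: both ≡ 3 mod 4, sign flips]
  = -(52/247)    [299 ≡ 52 mod 247]
  = -(13/247)    [247 ≡ 7 mod 8 ⇒ (2/247)^2 = +1]
  = -(247/13)    [QR: 13 ≡ 1 mod 4, sign kept]
  = -(0/13)    [247 ≡ 0 mod 13]
  = 0    [numerator 0, gcd > 1]
Second factor (1594/845):
(1594/845)
  = (749/845)    [1594 ≡ 749 mod 845]
  = (845/749)    [QR: 749 ≡ 1 mod 4, sign kept]
  = (96/749)    [845 ≡ 96 mod 749]
  = -(3/749)    [749 ≡ 5 mod 8 ⇒ (2/749)^5 = -1]
  = -(749/3)    [QR: 749 ≡ 1 mod 4, sign kept]
  = -(2/3)    [749 ≡ 2 mod 3]
  = (1/3)    [3 ≡ 3 mod 8 ⇒ (2/3) = -1]
  = 1    [(1/3) = 1]
Product: (0)·(1) = 0.

0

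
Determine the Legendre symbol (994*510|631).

By multiplicativity, (994·510|631) = (994|631)·(510|631).
First factor (994|631):
(994|631)
  = (363|631)    [994 ≡ 363 mod 631]
  = -(631|363)    [QR: both ≡ 3 mod 4, sign flips]
  = -(268|363)    [631 ≡ 268 mod 363]
  = -(67|363)    [363 ≡ 3 mod 8 ⇒ (2|363)^2 = +1]
  = (363|67)    [QR: both ≡ 3 mod 4, sign flips]
  = (28|67)    [363 ≡ 28 mod 67]
  = (7|67)    [67 ≡ 3 mod 8 ⇒ (2|67)^2 = +1]
  = -(67|7)    [QR: both ≡ 3 mod 4, sign flips]
  = -(4|7)    [67 ≡ 4 mod 7]
  = -(1|7)    [7 ≡ 7 mod 8 ⇒ (2|7)^2 = +1]
  = -1    [(1|7) = 1]
Second factor (510|631):
(510|631)
  = (255|631)    [631 ≡ 7 mod 8 ⇒ (2|631) = +1]
  = -(631|255)    [QR: both ≡ 3 mod 4, sign flips]
  = -(121|255)    [631 ≡ 121 mod 255]
  = -(255|121)    [QR: 121 ≡ 1 mod 4, sign kept]
  = -(13|121)    [255 ≡ 13 mod 121]
  = -(121|13)    [QR: 13 ≡ 1 mod 4, sign kept]
  = -(4|13)    [121 ≡ 4 mod 13]
  = -(1|13)    [13 ≡ 5 mod 8 ⇒ (2|13)^2 = +1]
  = -1    [(1|13) = 1]
Product: (-1)·(-1) = 1.

1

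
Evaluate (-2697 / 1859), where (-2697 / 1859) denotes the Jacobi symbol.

1

Reduce the numerator: -2697 ≡ 1021 (mod 1859), so (-2697 / 1859) = (1021 / 1859).
1021 ≡ 1 (mod 4), so quadratic reciprocity gives (1021 / 1859) = (1859 / 1021). Reduce: 1859 ≡ 838 (mod 1021). Now have (838 / 1021).
Factor out 2: 838 = 2·419. Since 1021 ≡ 5 (mod 8), (2 / 1021) = -1. Now have -(419 / 1021).
1021 ≡ 1 (mod 4), so quadratic reciprocity gives (419 / 1021) = (1021 / 419). Reduce: 1021 ≡ 183 (mod 419). Now have -(183 / 419).
Both 183 ≡ 3 and 419 ≡ 3 (mod 4), so reciprocity gives (183 / 419) = -(419 / 183). Reduce: 419 ≡ 53 (mod 183). Now have (53 / 183).
53 ≡ 1 (mod 4), so quadratic reciprocity gives (53 / 183) = (183 / 53). Reduce: 183 ≡ 24 (mod 53). Now have (24 / 53).
Factor out 2: 24 = 2^3·3. Since 53 ≡ 5 (mod 8), (2 / 53) = -1, and (2 / 53)^3 = -1. Now have -(3 / 53).
53 ≡ 1 (mod 4), so quadratic reciprocity gives (3 / 53) = (53 / 3). Reduce: 53 ≡ 2 (mod 3). Now have -(2 / 3).
Factor out 2: 2 = 2. Since 3 ≡ 3 (mod 8), (2 / 3) = -1. Now have (1 / 3).
(1 / 3) = 1. Collecting the sign factors: 1.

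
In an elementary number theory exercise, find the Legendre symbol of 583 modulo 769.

1

(583|769)
  = (769|583)    [QR: 769 ≡ 1 mod 4, sign kept]
  = (186|583)    [769 ≡ 186 mod 583]
  = (93|583)    [583 ≡ 7 mod 8 ⇒ (2|583) = +1]
  = (583|93)    [QR: 93 ≡ 1 mod 4, sign kept]
  = (25|93)    [583 ≡ 25 mod 93]
  = (93|25)    [QR: 25 ≡ 1 mod 4, sign kept]
  = (18|25)    [93 ≡ 18 mod 25]
  = (9|25)    [25 ≡ 1 mod 8 ⇒ (2|25) = +1]
  = (25|9)    [QR: 9 ≡ 1 mod 4, sign kept]
  = (7|9)    [25 ≡ 7 mod 9]
  = (9|7)    [QR: 9 ≡ 1 mod 4, sign kept]
  = (2|7)    [9 ≡ 2 mod 7]
  = (1|7)    [7 ≡ 7 mod 8 ⇒ (2|7) = +1]
  = 1    [(1|7) = 1]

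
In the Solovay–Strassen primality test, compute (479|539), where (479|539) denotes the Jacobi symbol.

Both 479 ≡ 3 and 539 ≡ 3 (mod 4), so reciprocity gives (479|539) = -(539|479). Reduce: 539 ≡ 60 (mod 479). Now have -(60|479).
Factor out 2: 60 = 2^2·15. Since 479 ≡ 7 (mod 8), (2|479) = +1, and (2|479)^2 = +1. Now have -(15|479).
Both 15 ≡ 3 and 479 ≡ 3 (mod 4), so reciprocity gives (15|479) = -(479|15). Reduce: 479 ≡ 14 (mod 15). Now have (14|15).
Factor out 2: 14 = 2·7. Since 15 ≡ 7 (mod 8), (2|15) = +1. Now have (7|15).
Both 7 ≡ 3 and 15 ≡ 3 (mod 4), so reciprocity gives (7|15) = -(15|7). Reduce: 15 ≡ 1 (mod 7). Now have -(1|7).
(1|7) = 1. Collecting the sign factors: -1.

-1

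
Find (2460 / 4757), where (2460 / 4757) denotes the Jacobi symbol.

Factor out 2: 2460 = 2^2·615. Since 4757 ≡ 5 (mod 8), (2 / 4757) = -1, and (2 / 4757)^2 = +1. Now have (615 / 4757).
4757 ≡ 1 (mod 4), so quadratic reciprocity gives (615 / 4757) = (4757 / 615). Reduce: 4757 ≡ 452 (mod 615). Now have (452 / 615).
Factor out 2: 452 = 2^2·113. Since 615 ≡ 7 (mod 8), (2 / 615) = +1, and (2 / 615)^2 = +1. Now have (113 / 615).
113 ≡ 1 (mod 4), so quadratic reciprocity gives (113 / 615) = (615 / 113). Reduce: 615 ≡ 50 (mod 113). Now have (50 / 113).
Factor out 2: 50 = 2·25. Since 113 ≡ 1 (mod 8), (2 / 113) = +1. Now have (25 / 113).
25 ≡ 1 (mod 4), so quadratic reciprocity gives (25 / 113) = (113 / 25). Reduce: 113 ≡ 13 (mod 25). Now have (13 / 25).
13 ≡ 1 (mod 4), so quadratic reciprocity gives (13 / 25) = (25 / 13). Reduce: 25 ≡ 12 (mod 13). Now have (12 / 13).
Factor out 2: 12 = 2^2·3. Since 13 ≡ 5 (mod 8), (2 / 13) = -1, and (2 / 13)^2 = +1. Now have (3 / 13).
13 ≡ 1 (mod 4), so quadratic reciprocity gives (3 / 13) = (13 / 3). Reduce: 13 ≡ 1 (mod 3). Now have (1 / 3).
(1 / 3) = 1. Collecting the sign factors: 1.

1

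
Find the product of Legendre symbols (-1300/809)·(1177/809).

By multiplicativity, (-1300·1177/809) = (-1300/809)·(1177/809).
First factor (-1300/809):
Reduce the numerator: -1300 ≡ 318 (mod 809), so (-1300/809) = (318/809).
Factor out 2: 318 = 2·159. Since 809 ≡ 1 (mod 8), (2/809) = +1. Now have (159/809).
809 ≡ 1 (mod 4), so quadratic reciprocity gives (159/809) = (809/159). Reduce: 809 ≡ 14 (mod 159). Now have (14/159).
Factor out 2: 14 = 2·7. Since 159 ≡ 7 (mod 8), (2/159) = +1. Now have (7/159).
Both 7 ≡ 3 and 159 ≡ 3 (mod 4), so reciprocity gives (7/159) = -(159/7). Reduce: 159 ≡ 5 (mod 7). Now have -(5/7).
5 ≡ 1 (mod 4), so quadratic reciprocity gives (5/7) = (7/5). Reduce: 7 ≡ 2 (mod 5). Now have -(2/5).
Factor out 2: 2 = 2. Since 5 ≡ 5 (mod 8), (2/5) = -1. Now have (1/5).
(1/5) = 1. Collecting the sign factors: 1.
Second factor (1177/809):
Reduce the numerator: 1177 ≡ 368 (mod 809), so (1177/809) = (368/809).
Factor out 2: 368 = 2^4·23. Since 809 ≡ 1 (mod 8), (2/809) = +1, and (2/809)^4 = +1. Now have (23/809).
809 ≡ 1 (mod 4), so quadratic reciprocity gives (23/809) = (809/23). Reduce: 809 ≡ 4 (mod 23). Now have (4/23).
Factor out 2: 4 = 2^2. Since 23 ≡ 7 (mod 8), (2/23) = +1, and (2/23)^2 = +1. Now have (1/23).
(1/23) = 1. Collecting the sign factors: 1.
Product: (1)·(1) = 1.

1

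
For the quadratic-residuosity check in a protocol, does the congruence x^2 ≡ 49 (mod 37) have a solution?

(49|37)
  = (12|37)    [49 ≡ 12 mod 37]
  = (3|37)    [37 ≡ 5 mod 8 ⇒ (2|37)^2 = +1]
  = (37|3)    [QR: 37 ≡ 1 mod 4, sign kept]
  = (1|3)    [37 ≡ 1 mod 3]
  = 1    [(1|3) = 1]
The Legendre symbol is 1, so x^2 ≡ 49 (mod 37) has solution.

yes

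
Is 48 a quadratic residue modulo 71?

(48/71)
  = (3/71)    [71 ≡ 7 mod 8 ⇒ (2/71)^4 = +1]
  = -(71/3)    [QR: both ≡ 3 mod 4, sign flips]
  = -(2/3)    [71 ≡ 2 mod 3]
  = (1/3)    [3 ≡ 3 mod 8 ⇒ (2/3) = -1]
  = 1    [(1/3) = 1]
The Legendre symbol is 1, so x^2 ≡ 48 (mod 71) has solution.

yes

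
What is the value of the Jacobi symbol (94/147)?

(94/147)
  = -(47/147)    [147 ≡ 3 mod 8 ⇒ (2/147) = -1]
  = (147/47)    [QR: both ≡ 3 mod 4, sign flips]
  = (6/47)    [147 ≡ 6 mod 47]
  = (3/47)    [47 ≡ 7 mod 8 ⇒ (2/47) = +1]
  = -(47/3)    [QR: both ≡ 3 mod 4, sign flips]
  = -(2/3)    [47 ≡ 2 mod 3]
  = (1/3)    [3 ≡ 3 mod 8 ⇒ (2/3) = -1]
  = 1    [(1/3) = 1]

1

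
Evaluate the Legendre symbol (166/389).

1

Factor out 2: 166 = 2·83. Since 389 ≡ 5 (mod 8), (2/389) = -1. Now have -(83/389).
389 ≡ 1 (mod 4), so quadratic reciprocity gives (83/389) = (389/83). Reduce: 389 ≡ 57 (mod 83). Now have -(57/83).
57 ≡ 1 (mod 4), so quadratic reciprocity gives (57/83) = (83/57). Reduce: 83 ≡ 26 (mod 57). Now have -(26/57).
Factor out 2: 26 = 2·13. Since 57 ≡ 1 (mod 8), (2/57) = +1. Now have -(13/57).
13 ≡ 1 (mod 4), so quadratic reciprocity gives (13/57) = (57/13). Reduce: 57 ≡ 5 (mod 13). Now have -(5/13).
5 ≡ 1 (mod 4), so quadratic reciprocity gives (5/13) = (13/5). Reduce: 13 ≡ 3 (mod 5). Now have -(3/5).
5 ≡ 1 (mod 4), so quadratic reciprocity gives (3/5) = (5/3). Reduce: 5 ≡ 2 (mod 3). Now have -(2/3).
Factor out 2: 2 = 2. Since 3 ≡ 3 (mod 8), (2/3) = -1. Now have (1/3).
(1/3) = 1. Collecting the sign factors: 1.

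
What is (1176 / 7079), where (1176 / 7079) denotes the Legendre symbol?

1

Factor out 2: 1176 = 2^3·147. Since 7079 ≡ 7 (mod 8), (2 / 7079) = +1, and (2 / 7079)^3 = +1. Now have (147 / 7079).
Both 147 ≡ 3 and 7079 ≡ 3 (mod 4), so reciprocity gives (147 / 7079) = -(7079 / 147). Reduce: 7079 ≡ 23 (mod 147). Now have -(23 / 147).
Both 23 ≡ 3 and 147 ≡ 3 (mod 4), so reciprocity gives (23 / 147) = -(147 / 23). Reduce: 147 ≡ 9 (mod 23). Now have (9 / 23).
9 ≡ 1 (mod 4), so quadratic reciprocity gives (9 / 23) = (23 / 9). Reduce: 23 ≡ 5 (mod 9). Now have (5 / 9).
5 ≡ 1 (mod 4), so quadratic reciprocity gives (5 / 9) = (9 / 5). Reduce: 9 ≡ 4 (mod 5). Now have (4 / 5).
Factor out 2: 4 = 2^2. Since 5 ≡ 5 (mod 8), (2 / 5) = -1, and (2 / 5)^2 = +1. Now have (1 / 5).
(1 / 5) = 1. Collecting the sign factors: 1.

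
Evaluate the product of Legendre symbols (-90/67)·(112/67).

By multiplicativity, (-90·112/67) = (-90/67)·(112/67).
First factor (-90/67):
(-90/67)
  = (44/67)    [-90 ≡ 44 mod 67]
  = (11/67)    [67 ≡ 3 mod 8 ⇒ (2/67)^2 = +1]
  = -(67/11)    [QR: both ≡ 3 mod 4, sign flips]
  = -(1/11)    [67 ≡ 1 mod 11]
  = -1    [(1/11) = 1]
Second factor (112/67):
(112/67)
  = (45/67)    [112 ≡ 45 mod 67]
  = (67/45)    [QR: 45 ≡ 1 mod 4, sign kept]
  = (22/45)    [67 ≡ 22 mod 45]
  = -(11/45)    [45 ≡ 5 mod 8 ⇒ (2/45) = -1]
  = -(45/11)    [QR: 45 ≡ 1 mod 4, sign kept]
  = -(1/11)    [45 ≡ 1 mod 11]
  = -1    [(1/11) = 1]
Product: (-1)·(-1) = 1.

1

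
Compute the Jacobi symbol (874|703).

(874|703)
  = (171|703)    [874 ≡ 171 mod 703]
  = -(703|171)    [QR: both ≡ 3 mod 4, sign flips]
  = -(19|171)    [703 ≡ 19 mod 171]
  = (171|19)    [QR: both ≡ 3 mod 4, sign flips]
  = (0|19)    [171 ≡ 0 mod 19]
  = 0    [numerator 0, gcd > 1]

0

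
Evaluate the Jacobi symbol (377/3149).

-1

(377/3149)
  = (3149/377)    [QR: 377 ≡ 1 mod 4, sign kept]
  = (133/377)    [3149 ≡ 133 mod 377]
  = (377/133)    [QR: 133 ≡ 1 mod 4, sign kept]
  = (111/133)    [377 ≡ 111 mod 133]
  = (133/111)    [QR: 133 ≡ 1 mod 4, sign kept]
  = (22/111)    [133 ≡ 22 mod 111]
  = (11/111)    [111 ≡ 7 mod 8 ⇒ (2/111) = +1]
  = -(111/11)    [QR: both ≡ 3 mod 4, sign flips]
  = -(1/11)    [111 ≡ 1 mod 11]
  = -1    [(1/11) = 1]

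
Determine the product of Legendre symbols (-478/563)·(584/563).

By multiplicativity, (-478·584/563) = (-478/563)·(584/563).
First factor (-478/563):
Reduce the numerator: -478 ≡ 85 (mod 563), so (-478/563) = (85/563).
85 ≡ 1 (mod 4), so quadratic reciprocity gives (85/563) = (563/85). Reduce: 563 ≡ 53 (mod 85). Now have (53/85).
53 ≡ 1 (mod 4), so quadratic reciprocity gives (53/85) = (85/53). Reduce: 85 ≡ 32 (mod 53). Now have (32/53).
Factor out 2: 32 = 2^5. Since 53 ≡ 5 (mod 8), (2/53) = -1, and (2/53)^5 = -1. Now have -(1/53).
(1/53) = 1. Collecting the sign factors: -1.
Second factor (584/563):
Reduce the numerator: 584 ≡ 21 (mod 563), so (584/563) = (21/563).
21 ≡ 1 (mod 4), so quadratic reciprocity gives (21/563) = (563/21). Reduce: 563 ≡ 17 (mod 21). Now have (17/21).
17 ≡ 1 (mod 4), so quadratic reciprocity gives (17/21) = (21/17). Reduce: 21 ≡ 4 (mod 17). Now have (4/17).
Factor out 2: 4 = 2^2. Since 17 ≡ 1 (mod 8), (2/17) = +1, and (2/17)^2 = +1. Now have (1/17).
(1/17) = 1. Collecting the sign factors: 1.
Product: (-1)·(1) = -1.

-1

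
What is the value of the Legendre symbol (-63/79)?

Reduce the numerator: -63 ≡ 16 (mod 79), so (-63/79) = (16/79).
Factor out 2: 16 = 2^4. Since 79 ≡ 7 (mod 8), (2/79) = +1, and (2/79)^4 = +1. Now have (1/79).
(1/79) = 1. Collecting the sign factors: 1.

1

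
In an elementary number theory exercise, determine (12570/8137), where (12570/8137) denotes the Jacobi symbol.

1

(12570/8137)
  = (4433/8137)    [12570 ≡ 4433 mod 8137]
  = (8137/4433)    [QR: 4433 ≡ 1 mod 4, sign kept]
  = (3704/4433)    [8137 ≡ 3704 mod 4433]
  = (463/4433)    [4433 ≡ 1 mod 8 ⇒ (2/4433)^3 = +1]
  = (4433/463)    [QR: 4433 ≡ 1 mod 4, sign kept]
  = (266/463)    [4433 ≡ 266 mod 463]
  = (133/463)    [463 ≡ 7 mod 8 ⇒ (2/463) = +1]
  = (463/133)    [QR: 133 ≡ 1 mod 4, sign kept]
  = (64/133)    [463 ≡ 64 mod 133]
  = (1/133)    [133 ≡ 5 mod 8 ⇒ (2/133)^6 = +1]
  = 1    [(1/133) = 1]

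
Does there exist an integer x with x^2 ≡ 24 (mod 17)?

no

(24|17)
  = (7|17)    [24 ≡ 7 mod 17]
  = (17|7)    [QR: 17 ≡ 1 mod 4, sign kept]
  = (3|7)    [17 ≡ 3 mod 7]
  = -(7|3)    [QR: both ≡ 3 mod 4, sign flips]
  = -(1|3)    [7 ≡ 1 mod 3]
  = -1    [(1|3) = 1]
The Legendre symbol is -1, so x^2 ≡ 24 (mod 17) has no solution.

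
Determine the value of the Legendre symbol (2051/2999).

Both 2051 ≡ 3 and 2999 ≡ 3 (mod 4), so reciprocity gives (2051/2999) = -(2999/2051). Reduce: 2999 ≡ 948 (mod 2051). Now have -(948/2051).
Factor out 2: 948 = 2^2·237. Since 2051 ≡ 3 (mod 8), (2/2051) = -1, and (2/2051)^2 = +1. Now have -(237/2051).
237 ≡ 1 (mod 4), so quadratic reciprocity gives (237/2051) = (2051/237). Reduce: 2051 ≡ 155 (mod 237). Now have -(155/237).
237 ≡ 1 (mod 4), so quadratic reciprocity gives (155/237) = (237/155). Reduce: 237 ≡ 82 (mod 155). Now have -(82/155).
Factor out 2: 82 = 2·41. Since 155 ≡ 3 (mod 8), (2/155) = -1. Now have (41/155).
41 ≡ 1 (mod 4), so quadratic reciprocity gives (41/155) = (155/41). Reduce: 155 ≡ 32 (mod 41). Now have (32/41).
Factor out 2: 32 = 2^5. Since 41 ≡ 1 (mod 8), (2/41) = +1, and (2/41)^5 = +1. Now have (1/41).
(1/41) = 1. Collecting the sign factors: 1.

1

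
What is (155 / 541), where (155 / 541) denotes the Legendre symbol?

541 ≡ 1 (mod 4), so quadratic reciprocity gives (155 / 541) = (541 / 155). Reduce: 541 ≡ 76 (mod 155). Now have (76 / 155).
Factor out 2: 76 = 2^2·19. Since 155 ≡ 3 (mod 8), (2 / 155) = -1, and (2 / 155)^2 = +1. Now have (19 / 155).
Both 19 ≡ 3 and 155 ≡ 3 (mod 4), so reciprocity gives (19 / 155) = -(155 / 19). Reduce: 155 ≡ 3 (mod 19). Now have -(3 / 19).
Both 3 ≡ 3 and 19 ≡ 3 (mod 4), so reciprocity gives (3 / 19) = -(19 / 3). Reduce: 19 ≡ 1 (mod 3). Now have (1 / 3).
(1 / 3) = 1. Collecting the sign factors: 1.

1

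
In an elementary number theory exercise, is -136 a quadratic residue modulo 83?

Reduce the numerator: -136 ≡ 30 (mod 83), so (-136/83) = (30/83).
Factor out 2: 30 = 2·15. Since 83 ≡ 3 (mod 8), (2/83) = -1. Now have -(15/83).
Both 15 ≡ 3 and 83 ≡ 3 (mod 4), so reciprocity gives (15/83) = -(83/15). Reduce: 83 ≡ 8 (mod 15). Now have (8/15).
Factor out 2: 8 = 2^3. Since 15 ≡ 7 (mod 8), (2/15) = +1, and (2/15)^3 = +1. Now have (1/15).
(1/15) = 1. Collecting the sign factors: 1.
The Legendre symbol is 1, so x^2 ≡ -136 (mod 83) has solution.

yes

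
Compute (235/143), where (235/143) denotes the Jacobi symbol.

Reduce the numerator: 235 ≡ 92 (mod 143), so (235/143) = (92/143).
Factor out 2: 92 = 2^2·23. Since 143 ≡ 7 (mod 8), (2/143) = +1, and (2/143)^2 = +1. Now have (23/143).
Both 23 ≡ 3 and 143 ≡ 3 (mod 4), so reciprocity gives (23/143) = -(143/23). Reduce: 143 ≡ 5 (mod 23). Now have -(5/23).
5 ≡ 1 (mod 4), so quadratic reciprocity gives (5/23) = (23/5). Reduce: 23 ≡ 3 (mod 5). Now have -(3/5).
5 ≡ 1 (mod 4), so quadratic reciprocity gives (3/5) = (5/3). Reduce: 5 ≡ 2 (mod 3). Now have -(2/3).
Factor out 2: 2 = 2. Since 3 ≡ 3 (mod 8), (2/3) = -1. Now have (1/3).
(1/3) = 1. Collecting the sign factors: 1.

1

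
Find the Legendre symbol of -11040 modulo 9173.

1

Reduce the numerator: -11040 ≡ 7306 (mod 9173), so (-11040 / 9173) = (7306 / 9173).
Factor out 2: 7306 = 2·3653. Since 9173 ≡ 5 (mod 8), (2 / 9173) = -1. Now have -(3653 / 9173).
3653 ≡ 1 (mod 4), so quadratic reciprocity gives (3653 / 9173) = (9173 / 3653). Reduce: 9173 ≡ 1867 (mod 3653). Now have -(1867 / 3653).
3653 ≡ 1 (mod 4), so quadratic reciprocity gives (1867 / 3653) = (3653 / 1867). Reduce: 3653 ≡ 1786 (mod 1867). Now have -(1786 / 1867).
Factor out 2: 1786 = 2·893. Since 1867 ≡ 3 (mod 8), (2 / 1867) = -1. Now have (893 / 1867).
893 ≡ 1 (mod 4), so quadratic reciprocity gives (893 / 1867) = (1867 / 893). Reduce: 1867 ≡ 81 (mod 893). Now have (81 / 893).
81 ≡ 1 (mod 4), so quadratic reciprocity gives (81 / 893) = (893 / 81). Reduce: 893 ≡ 2 (mod 81). Now have (2 / 81).
Factor out 2: 2 = 2. Since 81 ≡ 1 (mod 8), (2 / 81) = +1. Now have (1 / 81).
(1 / 81) = 1. Collecting the sign factors: 1.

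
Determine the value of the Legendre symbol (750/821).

(750/821)
  = -(375/821)    [821 ≡ 5 mod 8 ⇒ (2/821) = -1]
  = -(821/375)    [QR: 821 ≡ 1 mod 4, sign kept]
  = -(71/375)    [821 ≡ 71 mod 375]
  = (375/71)    [QR: both ≡ 3 mod 4, sign flips]
  = (20/71)    [375 ≡ 20 mod 71]
  = (5/71)    [71 ≡ 7 mod 8 ⇒ (2/71)^2 = +1]
  = (71/5)    [QR: 5 ≡ 1 mod 4, sign kept]
  = (1/5)    [71 ≡ 1 mod 5]
  = 1    [(1/5) = 1]

1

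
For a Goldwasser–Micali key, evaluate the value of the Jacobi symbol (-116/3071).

(-116/3071)
  = -(116/3071)    [3071 ≡ 3 mod 4 ⇒ (-1/3071) = -1]
  = -(29/3071)    [3071 ≡ 7 mod 8 ⇒ (2/3071)^2 = +1]
  = -(3071/29)    [QR: 29 ≡ 1 mod 4, sign kept]
  = -(26/29)    [3071 ≡ 26 mod 29]
  = (13/29)    [29 ≡ 5 mod 8 ⇒ (2/29) = -1]
  = (29/13)    [QR: 13 ≡ 1 mod 4, sign kept]
  = (3/13)    [29 ≡ 3 mod 13]
  = (13/3)    [QR: 13 ≡ 1 mod 4, sign kept]
  = (1/3)    [13 ≡ 1 mod 3]
  = 1    [(1/3) = 1]

1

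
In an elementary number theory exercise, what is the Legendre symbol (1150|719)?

(1150|719)
  = (431|719)    [1150 ≡ 431 mod 719]
  = -(719|431)    [QR: both ≡ 3 mod 4, sign flips]
  = -(288|431)    [719 ≡ 288 mod 431]
  = -(9|431)    [431 ≡ 7 mod 8 ⇒ (2|431)^5 = +1]
  = -(431|9)    [QR: 9 ≡ 1 mod 4, sign kept]
  = -(8|9)    [431 ≡ 8 mod 9]
  = -(1|9)    [9 ≡ 1 mod 8 ⇒ (2|9)^3 = +1]
  = -1    [(1|9) = 1]

-1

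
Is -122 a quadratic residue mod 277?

(-122/277)
  = (122/277)    [277 ≡ 1 mod 4 ⇒ (-1/277) = +1]
  = -(61/277)    [277 ≡ 5 mod 8 ⇒ (2/277) = -1]
  = -(277/61)    [QR: 61 ≡ 1 mod 4, sign kept]
  = -(33/61)    [277 ≡ 33 mod 61]
  = -(61/33)    [QR: 33 ≡ 1 mod 4, sign kept]
  = -(28/33)    [61 ≡ 28 mod 33]
  = -(7/33)    [33 ≡ 1 mod 8 ⇒ (2/33)^2 = +1]
  = -(33/7)    [QR: 33 ≡ 1 mod 4, sign kept]
  = -(5/7)    [33 ≡ 5 mod 7]
  = -(7/5)    [QR: 5 ≡ 1 mod 4, sign kept]
  = -(2/5)    [7 ≡ 2 mod 5]
  = (1/5)    [5 ≡ 5 mod 8 ⇒ (2/5) = -1]
  = 1    [(1/5) = 1]
(-122/277) = 1, and 277 is prime, so -122 is a quadratic residue mod 277.

yes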